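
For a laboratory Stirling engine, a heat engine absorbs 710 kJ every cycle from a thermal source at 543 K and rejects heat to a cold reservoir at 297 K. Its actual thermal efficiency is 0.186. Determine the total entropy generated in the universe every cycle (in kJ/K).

W = η·Q_H = 0.186 × 710 = 132.1 kJ, so Q_C = Q_H − W = 577.9 kJ.
The hot reservoir loses entropy Q_H/T_H = 710/543.00 = 1.308 kJ/K; the cold reservoir gains Q_C/T_C = 577.9/297.00 = 1.946 kJ/K.
ΔS_univ = −Q_H/T_H + Q_C/T_C = 0.638 kJ/K (> 0, since η = 0.186 < η_Carnot = 0.453).

ΔS_univ ≈ 0.638 kJ/K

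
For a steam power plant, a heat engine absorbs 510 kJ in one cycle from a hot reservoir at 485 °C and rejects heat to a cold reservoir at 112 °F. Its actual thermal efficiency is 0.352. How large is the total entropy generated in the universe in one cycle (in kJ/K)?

ΔS_univ ≈ 0.3679 kJ/K

T_H = 485 °C → 485 + 273.15 = 758.15 K.
T_C = 112 °F → (112 − 32) × 5/9 = 44.44 °C = 317.59 K.
W = η·Q_H = 0.352 × 510 = 179.5 kJ, so Q_C = Q_H − W = 330.5 kJ.
Reservoir entropy changes: ΔS_H = −Q_H/T_H = −510/758.15 = -0.6727 kJ/K and ΔS_C = +Q_C/T_C = 330.5/317.59 = 1.041 kJ/K.
ΔS_univ = −Q_H/T_H + Q_C/T_C = 0.3679 kJ/K (> 0, since η = 0.352 < η_Carnot = 0.581).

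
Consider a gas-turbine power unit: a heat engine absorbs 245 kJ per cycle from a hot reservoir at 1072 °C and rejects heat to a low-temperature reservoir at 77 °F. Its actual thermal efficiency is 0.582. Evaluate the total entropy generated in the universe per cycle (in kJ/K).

T_H = 1072 °C → 1072 + 273.15 = 1345.15 K.
T_C = 77 °F → (77 − 32) × 5/9 = 25.00 °C = 298.15 K.
W = η·Q_H = 0.582 × 245 = 142.6 kJ, so Q_C = Q_H − W = 102.4 kJ.
The hot reservoir loses entropy Q_H/T_H = 245/1345.15 = 0.1821 kJ/K; the cold reservoir gains Q_C/T_C = 102.4/298.15 = 0.3435 kJ/K.
ΔS_univ = −Q_H/T_H + Q_C/T_C = 0.161 kJ/K (> 0, since η = 0.582 < η_Carnot = 0.778).

ΔS_univ ≈ 0.161 kJ/K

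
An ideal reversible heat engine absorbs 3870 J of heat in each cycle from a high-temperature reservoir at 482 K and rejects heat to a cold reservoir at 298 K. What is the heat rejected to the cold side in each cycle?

The Carnot efficiency is η = 1 − T_C/T_H = 1 − 298.00/482.00 = 0.3817.
For a reversible cycle Q_C/Q_H = T_C/T_H, so Q_C = 3870 × 298.00/482.00 = 2390 J.

Q_C ≈ 2390 J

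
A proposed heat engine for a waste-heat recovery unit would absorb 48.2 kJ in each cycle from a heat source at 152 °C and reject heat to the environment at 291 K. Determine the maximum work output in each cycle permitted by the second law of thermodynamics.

T_H = 152 °C → 152 + 273.15 = 425.15 K.
The upper bound on efficiency is η_max = 1 − T_C/T_H = 1 − 291.00/425.15 = 0.3155.
W_max = η_max · Q_H = 0.3155 × 48.2 = 15.2 kJ.

W_max ≈ 15.2 kJ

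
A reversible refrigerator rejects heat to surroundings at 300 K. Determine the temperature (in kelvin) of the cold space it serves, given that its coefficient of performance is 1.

COP_R = T_C/(T_H − T_C) ⇒ T_C = T_H·COP_R/(1 + COP_R) = 300.00 × 1/(1 + 1) = 150 K.

T_C ≈ 150 K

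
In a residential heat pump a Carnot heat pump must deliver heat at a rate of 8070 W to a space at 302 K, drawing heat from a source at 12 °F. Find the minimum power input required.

T_C = 12 °F → (12 − 32) × 5/9 = -11.11 °C = 262.04 K.
The Carnot heat-pump COP is COP_HP = T_H/(T_H − T_C) = 302.00/39.96 = 7.5573.
W = Q_H/COP_HP = 8070/7.5573 = 1068 W.

Ẇ_in ≈ 1068 W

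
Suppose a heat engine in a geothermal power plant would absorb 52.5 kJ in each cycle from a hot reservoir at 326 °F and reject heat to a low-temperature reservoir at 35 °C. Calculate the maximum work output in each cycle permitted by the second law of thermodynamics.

W_max ≈ 15.44 kJ

T_H = 326 °F → (326 − 32) × 5/9 = 163.33 °C = 436.48 K.
T_C = 35 °C → 35 + 273.15 = 308.15 K.
By the Carnot theorem, η_max = 1 − T_C/T_H = 1 − 308.15/436.48 = 0.2940.
W_max = η_max · Q_H = 0.2940 × 52.5 = 15.44 kJ.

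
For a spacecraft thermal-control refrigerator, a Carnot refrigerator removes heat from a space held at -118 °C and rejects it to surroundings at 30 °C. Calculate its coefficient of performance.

T_H = 30 °C → 30 + 273.15 = 303.15 K.
T_C = -118 °C → -118 + 273.15 = 155.15 K.
COP_R = T_C/(T_H − T_C) = 155.15/(303.15 − 155.15) = 1.048.

COP_R ≈ 1.048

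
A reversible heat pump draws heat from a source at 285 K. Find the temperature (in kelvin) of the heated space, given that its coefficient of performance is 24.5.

COP_HP = T_H/(T_H − T_C) ⇒ T_H = T_C·COP_HP/(COP_HP − 1) = 285.00 × 24.5/(24.5 − 1) = 297 K.

T_H ≈ 297 K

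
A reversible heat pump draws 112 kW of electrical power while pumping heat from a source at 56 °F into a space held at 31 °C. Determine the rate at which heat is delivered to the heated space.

T_H = 31 °C → 31 + 273.15 = 304.15 K.
T_C = 56 °F → (56 − 32) × 5/9 = 13.33 °C = 286.48 K.
The Carnot heat-pump COP is COP_HP = T_H/(T_H − T_C) = 304.15/17.67 = 17.2160.
Q_H = COP_HP · W = 17.2160 × 112 = 1930 kW.

Q̇_H ≈ 1930 kW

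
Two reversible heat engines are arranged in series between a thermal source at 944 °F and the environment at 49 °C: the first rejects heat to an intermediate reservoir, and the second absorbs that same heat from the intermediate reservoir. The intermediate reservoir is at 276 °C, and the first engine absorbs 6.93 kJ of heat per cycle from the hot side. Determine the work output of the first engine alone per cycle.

W₁ ≈ 2.050 kJ

T_H = 944 °F → (944 − 32) × 5/9 = 506.67 °C = 779.82 K.
T_C = 49 °C → 49 + 273.15 = 322.15 K.
T_m = 276 °C → 276 + 273.15 = 549.15 K.
First-stage efficiency η₁ = 1 − T_m/T_H = 1 − 549.15/779.82 = 0.2958.
W₁ = η₁·Q_H = 0.2958 × 6.93 = 2.050 kJ.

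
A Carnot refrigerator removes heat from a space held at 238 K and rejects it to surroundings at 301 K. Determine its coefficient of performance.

Carnot COP: COP_R = T_C/(T_H − T_C) = 238.00/(301.00 − 238.00) = 3.78.

COP_R ≈ 3.78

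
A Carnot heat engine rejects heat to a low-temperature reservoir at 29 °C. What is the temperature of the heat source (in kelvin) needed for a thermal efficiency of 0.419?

T_H ≈ 520 K

T_C = 29 °C → 29 + 273.15 = 302.15 K.
From η = 1 − T_C/T_H, solving for T_H gives T_H = T_C/(1 − η) = 302.15/(1 − 0.419) = 520 K.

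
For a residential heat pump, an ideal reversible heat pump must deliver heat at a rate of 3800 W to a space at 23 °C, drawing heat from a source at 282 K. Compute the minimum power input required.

Ẇ_in ≈ 181.6 W

T_H = 23 °C → 23 + 273.15 = 296.15 K.
For a reversible heat pump, COP_HP = T_H/(T_H − T_C) = 296.15/14.15 = 20.9293.
W = Q_H/COP_HP = 3800/20.9293 = 181.6 W.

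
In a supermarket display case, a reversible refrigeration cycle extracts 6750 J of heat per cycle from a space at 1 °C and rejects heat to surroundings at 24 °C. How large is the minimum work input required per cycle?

W_in ≈ 566.3 J

T_H = 24 °C → 24 + 273.15 = 297.15 K.
T_C = 1 °C → 1 + 273.15 = 274.15 K.
The reversible coefficient of performance is COP_R = T_C/(T_H − T_C) = 274.15/23.00 = 11.9196.
W = Q_C/COP_R = 6750/11.9196 = 566.3 J.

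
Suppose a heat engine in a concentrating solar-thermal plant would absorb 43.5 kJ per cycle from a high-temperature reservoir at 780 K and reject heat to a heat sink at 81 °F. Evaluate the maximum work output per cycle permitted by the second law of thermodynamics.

T_C = 81 °F → (81 − 32) × 5/9 = 27.22 °C = 300.37 K.
The upper bound on efficiency is η_max = 1 − T_C/T_H = 1 − 300.37/780.00 = 0.6149.
W_max = η_max · Q_H = 0.6149 × 43.5 = 26.75 kJ.

W_max ≈ 26.75 kJ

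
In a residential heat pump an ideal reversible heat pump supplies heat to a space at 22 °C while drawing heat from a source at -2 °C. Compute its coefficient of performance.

COP_HP ≈ 12.30

T_H = 22 °C → 22 + 273.15 = 295.15 K.
T_C = -2 °C → -2 + 273.15 = 271.15 K.
Reversible heating COP: COP_HP = T_H/(T_H − T_C) = 295.15/(295.15 − 271.15) = 12.30.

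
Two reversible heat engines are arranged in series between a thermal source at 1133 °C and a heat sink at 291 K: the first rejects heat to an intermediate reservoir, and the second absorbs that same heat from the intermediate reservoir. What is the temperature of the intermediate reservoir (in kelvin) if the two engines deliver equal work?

T_H = 1133 °C → 1133 + 273.15 = 1406.15 K.
For reversible stages Q_m = Q_H·(T_m/T_H). Setting W₁ = Q_H(1 − T_m/T_H) equal to W₂ = Q_m(1 − T_C/T_m) = Q_H·(T_m − T_C)/T_H gives T_H − T_m = T_m − T_C, so T_m = (T_H + T_C)/2 = (1406.15 + 291.00)/2 = 849 K.

T_m ≈ 849 K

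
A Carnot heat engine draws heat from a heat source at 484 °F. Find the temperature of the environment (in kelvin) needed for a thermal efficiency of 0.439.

T_C ≈ 294 K

T_H = 484 °F → (484 − 32) × 5/9 = 251.11 °C = 524.26 K.
From η = 1 − T_C/T_H, T_C = T_H·(1 − η) = 524.26 × (1 − 0.439) = 294 K.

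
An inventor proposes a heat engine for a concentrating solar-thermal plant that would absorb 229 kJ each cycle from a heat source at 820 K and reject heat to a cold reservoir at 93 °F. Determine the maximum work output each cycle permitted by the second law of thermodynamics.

T_C = 93 °F → (93 − 32) × 5/9 = 33.89 °C = 307.04 K.
The upper bound on efficiency is η_max = 1 − T_C/T_H = 1 − 307.04/820.00 = 0.6256.
W_max = η_max · Q_H = 0.6256 × 229 = 143.3 kJ.

W_max ≈ 143.3 kJ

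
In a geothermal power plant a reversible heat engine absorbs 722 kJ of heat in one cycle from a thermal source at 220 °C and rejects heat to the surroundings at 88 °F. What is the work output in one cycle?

W ≈ 277 kJ

T_H = 220 °C → 220 + 273.15 = 493.15 K.
T_C = 88 °F → (88 − 32) × 5/9 = 31.11 °C = 304.26 K.
For a reversible engine, η = 1 − T_C/T_H = 1 − 304.26/493.15 = 0.3830.
W = η·Q_H = 0.3830 × 722 = 277 kJ.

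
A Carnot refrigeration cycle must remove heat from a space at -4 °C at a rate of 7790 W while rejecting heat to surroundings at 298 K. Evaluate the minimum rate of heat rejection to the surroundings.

Q̇_H ≈ 8630 W

T_C = -4 °C → -4 + 273.15 = 269.15 K.
For a reversible cycle Q_H/Q_C = T_H/T_C, so Q_H = Q_C·T_H/T_C = 7790 × 298.00/269.15 = 8630 W.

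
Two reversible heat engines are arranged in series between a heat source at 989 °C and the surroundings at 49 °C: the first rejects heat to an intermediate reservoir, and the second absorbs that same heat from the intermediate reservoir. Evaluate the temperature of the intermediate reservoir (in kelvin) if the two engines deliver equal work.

T_H = 989 °C → 989 + 273.15 = 1262.15 K.
T_C = 49 °C → 49 + 273.15 = 322.15 K.
For reversible stages Q_m = Q_H·(T_m/T_H). Setting W₁ = Q_H(1 − T_m/T_H) equal to W₂ = Q_m(1 − T_C/T_m) = Q_H·(T_m − T_C)/T_H gives T_H − T_m = T_m − T_C, so T_m = (T_H + T_C)/2 = (1262.15 + 322.15)/2 = 792 K.

T_m ≈ 792 K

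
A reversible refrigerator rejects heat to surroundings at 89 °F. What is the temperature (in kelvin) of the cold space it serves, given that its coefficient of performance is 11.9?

T_C ≈ 281 K

T_H = 89 °F → (89 − 32) × 5/9 = 31.67 °C = 304.82 K.
COP_R = T_C/(T_H − T_C) ⇒ T_C = T_H·COP_R/(1 + COP_R) = 304.82 × 11.9/(1 + 11.9) = 281 K.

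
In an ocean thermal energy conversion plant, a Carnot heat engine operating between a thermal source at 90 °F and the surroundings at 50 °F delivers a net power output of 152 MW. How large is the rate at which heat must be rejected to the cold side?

T_H = 90 °F → (90 − 32) × 5/9 = 32.22 °C = 305.37 K.
T_C = 50 °F → (50 − 32) × 5/9 = 10.00 °C = 283.15 K.
The Carnot efficiency is η = 1 − T_C/T_H = 1 − 283.15/305.37 = 0.0728.
Since Q_C/Q_H = T_C/T_H and Q_H = W/η, Q_C = W·T_C/(T_H − T_C) = 152 × 283.15/22.22 = 1937 MW.

Q̇_C ≈ 1937 MW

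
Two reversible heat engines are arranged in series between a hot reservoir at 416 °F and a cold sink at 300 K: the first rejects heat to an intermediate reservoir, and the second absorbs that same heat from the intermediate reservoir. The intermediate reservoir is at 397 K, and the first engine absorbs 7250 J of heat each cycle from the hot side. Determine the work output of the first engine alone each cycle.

W₁ ≈ 1334 J

T_H = 416 °F → (416 − 32) × 5/9 = 213.33 °C = 486.48 K.
First-stage efficiency η₁ = 1 − T_m/T_H = 1 − 397.00/486.48 = 0.1839.
W₁ = η₁·Q_H = 0.1839 × 7250 = 1334 J.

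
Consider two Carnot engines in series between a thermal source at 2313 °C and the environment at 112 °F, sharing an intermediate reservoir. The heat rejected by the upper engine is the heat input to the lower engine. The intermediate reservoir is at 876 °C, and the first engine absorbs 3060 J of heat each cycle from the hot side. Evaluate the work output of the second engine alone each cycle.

T_H = 2313 °C → 2313 + 273.15 = 2586.15 K.
T_C = 112 °F → (112 − 32) × 5/9 = 44.44 °C = 317.59 K.
T_m = 876 °C → 876 + 273.15 = 1149.15 K.
Heat entering the second stage: Q_m = Q_H·(T_m/T_H) = 3060 × 1149.15/2586.15 = 1360 J.
Second-stage efficiency η₂ = 1 − T_C/T_m = 1 − 317.59/1149.15 = 0.7236, so W₂ = η₂·Q_m = 983.9 J.

W₂ ≈ 983.9 J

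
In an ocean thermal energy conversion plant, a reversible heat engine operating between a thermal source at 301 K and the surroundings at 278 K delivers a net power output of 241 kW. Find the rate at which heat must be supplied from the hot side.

Since the cycle is reversible, η = 1 − T_C/T_H = 1 − 278.00/301.00 = 0.0764.
Q_H = W/η = 241/0.0764 = 3154 kW.

Q̇_H ≈ 3154 kW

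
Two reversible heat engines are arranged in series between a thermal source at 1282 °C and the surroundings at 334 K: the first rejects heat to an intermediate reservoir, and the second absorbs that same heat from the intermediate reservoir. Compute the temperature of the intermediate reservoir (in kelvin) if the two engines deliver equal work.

T_m ≈ 945 K

T_H = 1282 °C → 1282 + 273.15 = 1555.15 K.
For reversible stages Q_m = Q_H·(T_m/T_H). Setting W₁ = Q_H(1 − T_m/T_H) equal to W₂ = Q_m(1 − T_C/T_m) = Q_H·(T_m − T_C)/T_H gives T_H − T_m = T_m − T_C, so T_m = (T_H + T_C)/2 = (1555.15 + 334.00)/2 = 945 K.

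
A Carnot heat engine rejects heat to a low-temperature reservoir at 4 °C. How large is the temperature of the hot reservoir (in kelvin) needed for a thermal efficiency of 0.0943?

T_C = 4 °C → 4 + 273.15 = 277.15 K.
From η = 1 − T_C/T_H, solving for T_H gives T_H = T_C/(1 − η) = 277.15/(1 − 0.0943) = 306 K.

T_H ≈ 306 K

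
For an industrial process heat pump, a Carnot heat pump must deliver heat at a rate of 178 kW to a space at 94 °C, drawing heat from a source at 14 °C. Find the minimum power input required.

Ẇ_in ≈ 38.8 kW

T_H = 94 °C → 94 + 273.15 = 367.15 K.
T_C = 14 °C → 14 + 273.15 = 287.15 K.
COP_HP = T_H/(T_H − T_C) = 367.15/80.00 = 4.5894.
W = Q_H/COP_HP = 178/4.5894 = 38.8 kW.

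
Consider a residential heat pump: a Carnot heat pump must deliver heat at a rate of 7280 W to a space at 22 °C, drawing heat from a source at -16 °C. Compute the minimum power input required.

T_H = 22 °C → 22 + 273.15 = 295.15 K.
T_C = -16 °C → -16 + 273.15 = 257.15 K.
The Carnot heat-pump COP is COP_HP = T_H/(T_H − T_C) = 295.15/38.00 = 7.7671.
W = Q_H/COP_HP = 7280/7.7671 = 937 W.

Ẇ_in ≈ 937 W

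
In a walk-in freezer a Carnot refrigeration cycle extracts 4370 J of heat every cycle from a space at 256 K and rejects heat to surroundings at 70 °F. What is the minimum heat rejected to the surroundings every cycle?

Q_H ≈ 5023 J

T_H = 70 °F → (70 − 32) × 5/9 = 21.11 °C = 294.26 K.
For a reversible cycle Q_H/Q_C = T_H/T_C, so Q_H = Q_C·T_H/T_C = 4370 × 294.26/256.00 = 5023 J.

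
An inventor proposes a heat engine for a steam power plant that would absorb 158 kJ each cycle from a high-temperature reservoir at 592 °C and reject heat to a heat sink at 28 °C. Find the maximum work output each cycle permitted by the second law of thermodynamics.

W_max ≈ 103 kJ

T_H = 592 °C → 592 + 273.15 = 865.15 K.
T_C = 28 °C → 28 + 273.15 = 301.15 K.
The second-law ceiling is the Carnot efficiency, η_max = 1 − T_C/T_H = 1 − 301.15/865.15 = 0.6519.
W_max = η_max · Q_H = 0.6519 × 158 = 103 kJ.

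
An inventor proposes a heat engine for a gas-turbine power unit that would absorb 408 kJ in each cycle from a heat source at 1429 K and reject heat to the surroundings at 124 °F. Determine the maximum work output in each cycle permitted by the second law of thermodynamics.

T_C = 124 °F → (124 − 32) × 5/9 = 51.11 °C = 324.26 K.
The second-law ceiling is the Carnot efficiency, η_max = 1 − T_C/T_H = 1 − 324.26/1429.00 = 0.7731.
W_max = η_max · Q_H = 0.7731 × 408 = 315 kJ.

W_max ≈ 315 kJ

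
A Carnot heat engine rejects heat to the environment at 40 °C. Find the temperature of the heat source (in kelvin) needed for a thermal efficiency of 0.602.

T_C = 40 °C → 40 + 273.15 = 313.15 K.
From η = 1 − T_C/T_H, solving for T_H gives T_H = T_C/(1 − η) = 313.15/(1 − 0.602) = 787 K.

T_H ≈ 787 K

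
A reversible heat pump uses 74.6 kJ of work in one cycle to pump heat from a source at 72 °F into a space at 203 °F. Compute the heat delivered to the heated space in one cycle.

Q_H ≈ 377.4 kJ

T_H = 203 °F → (203 − 32) × 5/9 = 95.00 °C = 368.15 K.
T_C = 72 °F → (72 − 32) × 5/9 = 22.22 °C = 295.37 K.
The Carnot heat-pump COP is COP_HP = T_H/(T_H − T_C) = 368.15/72.78 = 5.0585.
Q_H = COP_HP · W = 5.0585 × 74.6 = 377.4 kJ.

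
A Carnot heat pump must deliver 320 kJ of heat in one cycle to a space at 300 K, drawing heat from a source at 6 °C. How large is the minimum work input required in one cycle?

T_C = 6 °C → 6 + 273.15 = 279.15 K.
For a reversible heat pump, COP_HP = T_H/(T_H − T_C) = 300.00/20.85 = 14.3885.
W = Q_H/COP_HP = 320/14.3885 = 22.24 kJ.

W_in ≈ 22.24 kJ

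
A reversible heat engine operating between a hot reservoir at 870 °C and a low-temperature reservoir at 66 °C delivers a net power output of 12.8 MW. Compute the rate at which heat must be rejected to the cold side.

T_H = 870 °C → 870 + 273.15 = 1143.15 K.
T_C = 66 °C → 66 + 273.15 = 339.15 K.
Carnot efficiency: η = 1 − T_C/T_H = 1 − 339.15/1143.15 = 0.7033.
Since Q_C/Q_H = T_C/T_H and Q_H = W/η, Q_C = W·T_C/(T_H − T_C) = 12.8 × 339.15/804.00 = 5.40 MW.

Q̇_C ≈ 5.40 MW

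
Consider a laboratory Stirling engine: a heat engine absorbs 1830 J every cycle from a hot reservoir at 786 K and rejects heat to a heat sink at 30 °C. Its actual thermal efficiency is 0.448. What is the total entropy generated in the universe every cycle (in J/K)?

ΔS_univ ≈ 1.00 J/K

T_C = 30 °C → 30 + 273.15 = 303.15 K.
W = η·Q_H = 0.448 × 1830 = 819.8 J, so Q_C = Q_H − W = 1010 J.
Entropy balance on the reservoirs: −Q_H/T_H = -2.328 J/K, +Q_C/T_C = 3.332 J/K.
ΔS_univ = −Q_H/T_H + Q_C/T_C = 1.00 J/K (> 0, since η = 0.448 < η_Carnot = 0.614).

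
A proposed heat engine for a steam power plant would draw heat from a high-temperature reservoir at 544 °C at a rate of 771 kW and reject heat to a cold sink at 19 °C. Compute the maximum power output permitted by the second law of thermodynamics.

T_H = 544 °C → 544 + 273.15 = 817.15 K.
T_C = 19 °C → 19 + 273.15 = 292.15 K.
The upper bound on efficiency is η_max = 1 − T_C/T_H = 1 − 292.15/817.15 = 0.6425.
W_max = η_max · Q_H = 0.6425 × 771 = 495 kW.

Ẇ_max ≈ 495 kW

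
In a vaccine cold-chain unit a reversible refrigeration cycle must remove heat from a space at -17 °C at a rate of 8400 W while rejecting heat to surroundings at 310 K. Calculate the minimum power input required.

Ẇ_in ≈ 1770 W

T_C = -17 °C → -17 + 273.15 = 256.15 K.
Carnot COP: COP_R = T_C/(T_H − T_C) = 256.15/53.85 = 4.7567.
W = Q_C/COP_R = 8400/4.7567 = 1770 W.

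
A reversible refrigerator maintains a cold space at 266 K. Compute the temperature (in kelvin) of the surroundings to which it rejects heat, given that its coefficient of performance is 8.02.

T_H ≈ 299 K

COP_R = T_C/(T_H − T_C) ⇒ T_H = T_C·(1 + 1/COP_R) = 266.00 × (1 + 1/8.02) = 299 K.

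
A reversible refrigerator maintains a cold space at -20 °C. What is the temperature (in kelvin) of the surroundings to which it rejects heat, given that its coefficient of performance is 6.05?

T_H ≈ 295.0 K

T_C = -20 °C → -20 + 273.15 = 253.15 K.
COP_R = T_C/(T_H − T_C) ⇒ T_H = T_C·(1 + 1/COP_R) = 253.15 × (1 + 1/6.05) = 295.0 K.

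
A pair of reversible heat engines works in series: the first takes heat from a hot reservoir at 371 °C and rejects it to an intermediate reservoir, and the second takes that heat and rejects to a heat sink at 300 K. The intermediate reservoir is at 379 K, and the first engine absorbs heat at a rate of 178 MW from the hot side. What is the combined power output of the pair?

Ẇ_total ≈ 95.1 MW

T_H = 371 °C → 371 + 273.15 = 644.15 K.
Two reversible stages in series are equivalent to a single Carnot engine between T_H and T_C, so η_total = 1 − T_C/T_H = 1 − 300.00/644.15 = 0.5343.
W_total = η_total · Q_H = 0.5343 × 178 = 95.1 MW.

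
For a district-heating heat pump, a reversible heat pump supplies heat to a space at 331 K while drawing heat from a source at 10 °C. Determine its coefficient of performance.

T_C = 10 °C → 10 + 273.15 = 283.15 K.
For a reversible heat pump, COP_HP = T_H/(T_H − T_C) = 331.00/(331.00 − 283.15) = 6.917.

COP_HP ≈ 6.917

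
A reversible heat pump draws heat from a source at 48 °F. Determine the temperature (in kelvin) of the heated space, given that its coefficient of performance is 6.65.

T_H ≈ 332 K

T_C = 48 °F → (48 − 32) × 5/9 = 8.89 °C = 282.04 K.
COP_HP = T_H/(T_H − T_C) ⇒ T_H = T_C·COP_HP/(COP_HP − 1) = 282.04 × 6.65/(6.65 − 1) = 332 K.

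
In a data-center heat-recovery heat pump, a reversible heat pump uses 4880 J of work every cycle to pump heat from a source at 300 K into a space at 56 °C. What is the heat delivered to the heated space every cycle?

T_H = 56 °C → 56 + 273.15 = 329.15 K.
For a reversible heat pump, COP_HP = T_H/(T_H − T_C) = 329.15/29.15 = 11.2916.
Q_H = COP_HP · W = 11.2916 × 4880 = 55100 J.

Q_H ≈ 55100 J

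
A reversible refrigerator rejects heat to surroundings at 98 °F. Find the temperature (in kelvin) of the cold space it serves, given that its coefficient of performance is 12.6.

T_C ≈ 287.0 K

T_H = 98 °F → (98 − 32) × 5/9 = 36.67 °C = 309.82 K.
COP_R = T_C/(T_H − T_C) ⇒ T_C = T_H·COP_R/(1 + COP_R) = 309.82 × 12.6/(1 + 12.6) = 287.0 K.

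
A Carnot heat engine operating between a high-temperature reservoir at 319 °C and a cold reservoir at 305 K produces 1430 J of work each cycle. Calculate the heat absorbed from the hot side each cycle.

T_H = 319 °C → 319 + 273.15 = 592.15 K.
For a reversible engine, η = 1 − T_C/T_H = 1 − 305.00/592.15 = 0.4849.
Q_H = W/η = 1430/0.4849 = 2950 J.

Q_H ≈ 2950 J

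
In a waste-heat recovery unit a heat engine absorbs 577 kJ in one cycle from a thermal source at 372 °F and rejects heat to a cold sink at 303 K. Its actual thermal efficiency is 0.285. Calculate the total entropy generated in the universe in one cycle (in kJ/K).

T_H = 372 °F → (372 − 32) × 5/9 = 188.89 °C = 462.04 K.
W = η·Q_H = 0.285 × 577 = 164.4 kJ, so Q_C = Q_H − W = 412.6 kJ.
The hot reservoir loses entropy Q_H/T_H = 577/462.04 = 1.249 kJ/K; the cold reservoir gains Q_C/T_C = 412.6/303.00 = 1.362 kJ/K.
ΔS_univ = −Q_H/T_H + Q_C/T_C = 0.1128 kJ/K (> 0, since η = 0.285 < η_Carnot = 0.344).

ΔS_univ ≈ 0.1128 kJ/K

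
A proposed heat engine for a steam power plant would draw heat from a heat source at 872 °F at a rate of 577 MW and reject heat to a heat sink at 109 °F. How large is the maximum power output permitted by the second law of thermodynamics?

T_H = 872 °F → (872 − 32) × 5/9 = 466.67 °C = 739.82 K.
T_C = 109 °F → (109 − 32) × 5/9 = 42.78 °C = 315.93 K.
The second-law ceiling is the Carnot efficiency, η_max = 1 − T_C/T_H = 1 − 315.93/739.82 = 0.5730.
W_max = η_max · Q_H = 0.5730 × 577 = 331 MW.

Ẇ_max ≈ 331 MW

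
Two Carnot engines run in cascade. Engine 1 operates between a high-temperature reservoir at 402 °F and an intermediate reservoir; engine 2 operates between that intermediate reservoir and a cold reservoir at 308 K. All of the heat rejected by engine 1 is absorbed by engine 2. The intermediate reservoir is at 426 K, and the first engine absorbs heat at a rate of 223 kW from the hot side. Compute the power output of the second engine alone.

T_H = 402 °F → (402 − 32) × 5/9 = 205.56 °C = 478.71 K.
Heat entering the second stage: Q_m = Q_H·(T_m/T_H) = 223 × 426.00/478.71 = 198 kW.
Second-stage efficiency η₂ = 1 − T_C/T_m = 1 − 308.00/426.00 = 0.2770, so W₂ = η₂·Q_m = 55.0 kW.

Ẇ₂ ≈ 55.0 kW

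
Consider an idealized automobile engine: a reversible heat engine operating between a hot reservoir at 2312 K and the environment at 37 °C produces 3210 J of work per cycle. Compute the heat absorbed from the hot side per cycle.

Q_H ≈ 3710 J

T_C = 37 °C → 37 + 273.15 = 310.15 K.
The Carnot efficiency is η = 1 − T_C/T_H = 1 − 310.15/2312.00 = 0.8659.
Q_H = W/η = 3210/0.8659 = 3710 J.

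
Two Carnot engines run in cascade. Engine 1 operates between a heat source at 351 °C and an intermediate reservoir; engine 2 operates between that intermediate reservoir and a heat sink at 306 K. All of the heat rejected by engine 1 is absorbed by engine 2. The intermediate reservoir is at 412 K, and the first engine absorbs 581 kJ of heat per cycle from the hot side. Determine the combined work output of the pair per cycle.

W_total ≈ 296 kJ

T_H = 351 °C → 351 + 273.15 = 624.15 K.
Two reversible stages in series are equivalent to a single Carnot engine between T_H and T_C, so η_total = 1 − T_C/T_H = 1 − 306.00/624.15 = 0.5097.
W_total = η_total · Q_H = 0.5097 × 581 = 296 kJ.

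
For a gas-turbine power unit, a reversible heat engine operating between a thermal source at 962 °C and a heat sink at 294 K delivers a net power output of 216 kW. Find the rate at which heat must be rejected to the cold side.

T_H = 962 °C → 962 + 273.15 = 1235.15 K.
The Carnot efficiency is η = 1 − T_C/T_H = 1 − 294.00/1235.15 = 0.7620.
Since Q_C/Q_H = T_C/T_H and Q_H = W/η, Q_C = W·T_C/(T_H − T_C) = 216 × 294.00/941.15 = 67.47 kW.

Q̇_C ≈ 67.47 kW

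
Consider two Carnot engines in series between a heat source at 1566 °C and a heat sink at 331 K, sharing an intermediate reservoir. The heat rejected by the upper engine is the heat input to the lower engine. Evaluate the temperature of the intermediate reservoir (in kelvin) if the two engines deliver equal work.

T_m ≈ 1090 K

T_H = 1566 °C → 1566 + 273.15 = 1839.15 K.
For reversible stages Q_m = Q_H·(T_m/T_H). Setting W₁ = Q_H(1 − T_m/T_H) equal to W₂ = Q_m(1 − T_C/T_m) = Q_H·(T_m − T_C)/T_H gives T_H − T_m = T_m − T_C, so T_m = (T_H + T_C)/2 = (1839.15 + 331.00)/2 = 1090 K.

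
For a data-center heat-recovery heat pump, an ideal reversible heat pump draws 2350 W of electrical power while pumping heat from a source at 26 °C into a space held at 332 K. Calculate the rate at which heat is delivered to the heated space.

T_C = 26 °C → 26 + 273.15 = 299.15 K.
The Carnot heat-pump COP is COP_HP = T_H/(T_H − T_C) = 332.00/32.85 = 10.1065.
Q_H = COP_HP · W = 10.1065 × 2350 = 23750 W.

Q̇_H ≈ 23750 W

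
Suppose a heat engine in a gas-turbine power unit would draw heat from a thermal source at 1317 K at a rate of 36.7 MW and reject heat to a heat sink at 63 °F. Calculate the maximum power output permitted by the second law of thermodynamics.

Ẇ_max ≈ 28.6 MW

T_C = 63 °F → (63 − 32) × 5/9 = 17.22 °C = 290.37 K.
The second-law ceiling is the Carnot efficiency, η_max = 1 − T_C/T_H = 1 − 290.37/1317.00 = 0.7795.
W_max = η_max · Q_H = 0.7795 × 36.7 = 28.6 MW.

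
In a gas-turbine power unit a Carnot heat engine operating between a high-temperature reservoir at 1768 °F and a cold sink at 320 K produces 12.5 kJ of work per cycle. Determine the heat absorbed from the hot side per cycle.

T_H = 1768 °F → (1768 − 32) × 5/9 = 964.44 °C = 1237.59 K.
η_rev = 1 − T_C/T_H = 1 − 320.00/1237.59 = 0.7414.
Q_H = W/η = 12.5/0.7414 = 16.9 kJ.

Q_H ≈ 16.9 kJ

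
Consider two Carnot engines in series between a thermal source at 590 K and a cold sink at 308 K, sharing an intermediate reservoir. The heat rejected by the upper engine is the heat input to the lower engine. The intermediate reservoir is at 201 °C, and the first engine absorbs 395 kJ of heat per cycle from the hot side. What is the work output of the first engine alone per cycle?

W₁ ≈ 77.6 kJ

T_m = 201 °C → 201 + 273.15 = 474.15 K.
First-stage efficiency η₁ = 1 − T_m/T_H = 1 − 474.15/590.00 = 0.1964.
W₁ = η₁·Q_H = 0.1964 × 395 = 77.6 kJ.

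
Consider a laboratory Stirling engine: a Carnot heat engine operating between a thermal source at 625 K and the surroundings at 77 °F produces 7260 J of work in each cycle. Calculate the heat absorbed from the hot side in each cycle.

Q_H ≈ 13900 J

T_C = 77 °F → (77 − 32) × 5/9 = 25.00 °C = 298.15 K.
The Carnot efficiency is η = 1 − T_C/T_H = 1 − 298.15/625.00 = 0.5230.
Q_H = W/η = 7260/0.5230 = 13900 J.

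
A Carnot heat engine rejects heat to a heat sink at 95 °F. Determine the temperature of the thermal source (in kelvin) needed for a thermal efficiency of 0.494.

T_H ≈ 609 K

T_C = 95 °F → (95 − 32) × 5/9 = 35.00 °C = 308.15 K.
From η = 1 − T_C/T_H, solving for T_H gives T_H = T_C/(1 − η) = 308.15/(1 − 0.494) = 609 K.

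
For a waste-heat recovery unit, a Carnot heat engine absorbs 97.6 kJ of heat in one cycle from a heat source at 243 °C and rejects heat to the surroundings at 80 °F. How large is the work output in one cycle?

W ≈ 40.91 kJ

T_H = 243 °C → 243 + 273.15 = 516.15 K.
T_C = 80 °F → (80 − 32) × 5/9 = 26.67 °C = 299.82 K.
Carnot efficiency: η = 1 − T_C/T_H = 1 − 299.82/516.15 = 0.4191.
W = η·Q_H = 0.4191 × 97.6 = 40.91 kJ.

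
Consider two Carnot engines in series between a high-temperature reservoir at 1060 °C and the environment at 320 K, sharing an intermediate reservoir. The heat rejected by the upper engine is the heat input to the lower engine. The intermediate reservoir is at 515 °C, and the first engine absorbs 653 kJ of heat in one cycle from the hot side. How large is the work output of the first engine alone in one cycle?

W₁ ≈ 267.0 kJ

T_H = 1060 °C → 1060 + 273.15 = 1333.15 K.
T_m = 515 °C → 515 + 273.15 = 788.15 K.
First-stage efficiency η₁ = 1 − T_m/T_H = 1 − 788.15/1333.15 = 0.4088.
W₁ = η₁·Q_H = 0.4088 × 653 = 267.0 kJ.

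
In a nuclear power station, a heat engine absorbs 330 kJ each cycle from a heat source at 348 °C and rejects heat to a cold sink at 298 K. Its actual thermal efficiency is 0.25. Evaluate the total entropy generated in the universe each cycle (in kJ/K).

ΔS_univ ≈ 0.2993 kJ/K

T_H = 348 °C → 348 + 273.15 = 621.15 K.
W = η·Q_H = 0.25 × 330 = 82.50 kJ, so Q_C = Q_H − W = 247.5 kJ.
Reservoir entropy changes: ΔS_H = −Q_H/T_H = −330/621.15 = -0.5313 kJ/K and ΔS_C = +Q_C/T_C = 247.5/298.00 = 0.8305 kJ/K.
ΔS_univ = −Q_H/T_H + Q_C/T_C = 0.2993 kJ/K (> 0, since η = 0.25 < η_Carnot = 0.520).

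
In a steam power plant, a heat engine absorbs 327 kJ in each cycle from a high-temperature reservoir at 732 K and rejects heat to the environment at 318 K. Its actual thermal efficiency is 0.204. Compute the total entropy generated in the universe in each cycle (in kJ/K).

ΔS_univ ≈ 0.372 kJ/K

W = η·Q_H = 0.204 × 327 = 66.71 kJ, so Q_C = Q_H − W = 260.3 kJ.
Reservoir entropy changes: ΔS_H = −Q_H/T_H = −327/732.00 = -0.4467 kJ/K and ΔS_C = +Q_C/T_C = 260.3/318.00 = 0.8185 kJ/K.
ΔS_univ = −Q_H/T_H + Q_C/T_C = 0.372 kJ/K (> 0, since η = 0.204 < η_Carnot = 0.566).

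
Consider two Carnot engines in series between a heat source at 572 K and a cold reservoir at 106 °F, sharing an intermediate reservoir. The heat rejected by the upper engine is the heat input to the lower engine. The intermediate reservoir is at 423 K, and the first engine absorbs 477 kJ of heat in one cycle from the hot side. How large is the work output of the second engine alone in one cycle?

W₂ ≈ 90.68 kJ

T_C = 106 °F → (106 − 32) × 5/9 = 41.11 °C = 314.26 K.
Heat entering the second stage: Q_m = Q_H·(T_m/T_H) = 477 × 423.00/572.00 = 352.7 kJ.
Second-stage efficiency η₂ = 1 − T_C/T_m = 1 − 314.26/423.00 = 0.2571, so W₂ = η₂·Q_m = 90.68 kJ.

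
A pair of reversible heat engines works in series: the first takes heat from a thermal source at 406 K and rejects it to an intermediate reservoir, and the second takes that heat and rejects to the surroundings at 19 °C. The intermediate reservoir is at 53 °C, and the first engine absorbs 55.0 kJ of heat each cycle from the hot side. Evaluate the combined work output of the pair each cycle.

W_total ≈ 15.4 kJ

T_C = 19 °C → 19 + 273.15 = 292.15 K.
Two reversible stages in series are equivalent to a single Carnot engine between T_H and T_C, so η_total = 1 − T_C/T_H = 1 − 292.15/406.00 = 0.2804.
W_total = η_total · Q_H = 0.2804 × 55.0 = 15.4 kJ.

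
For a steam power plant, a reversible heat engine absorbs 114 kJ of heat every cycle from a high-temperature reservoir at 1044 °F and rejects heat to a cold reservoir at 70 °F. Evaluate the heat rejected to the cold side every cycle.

T_H = 1044 °F → (1044 − 32) × 5/9 = 562.22 °C = 835.37 K.
T_C = 70 °F → (70 − 32) × 5/9 = 21.11 °C = 294.26 K.
For a reversible engine, η = 1 − T_C/T_H = 1 − 294.26/835.37 = 0.6477.
For a reversible cycle Q_C/Q_H = T_C/T_H, so Q_C = 114 × 294.26/835.37 = 40.2 kJ.

Q_C ≈ 40.2 kJ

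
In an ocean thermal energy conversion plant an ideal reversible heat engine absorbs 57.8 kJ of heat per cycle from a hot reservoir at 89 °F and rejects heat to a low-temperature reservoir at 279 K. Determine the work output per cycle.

W ≈ 4.90 kJ

T_H = 89 °F → (89 − 32) × 5/9 = 31.67 °C = 304.82 K.
η_rev = 1 − T_C/T_H = 1 − 279.00/304.82 = 0.0847.
W = η·Q_H = 0.0847 × 57.8 = 4.90 kJ.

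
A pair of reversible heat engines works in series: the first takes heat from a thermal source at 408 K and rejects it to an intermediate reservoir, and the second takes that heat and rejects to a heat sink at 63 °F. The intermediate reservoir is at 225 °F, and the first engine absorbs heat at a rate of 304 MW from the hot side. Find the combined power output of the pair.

T_C = 63 °F → (63 − 32) × 5/9 = 17.22 °C = 290.37 K.
Two reversible stages in series are equivalent to a single Carnot engine between T_H and T_C, so η_total = 1 − T_C/T_H = 1 − 290.37/408.00 = 0.2883.
W_total = η_total · Q_H = 0.2883 × 304 = 87.6 MW.

Ẇ_total ≈ 87.6 MW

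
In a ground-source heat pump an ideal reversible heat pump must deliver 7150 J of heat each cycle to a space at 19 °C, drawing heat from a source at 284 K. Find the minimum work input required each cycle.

T_H = 19 °C → 19 + 273.15 = 292.15 K.
For a reversible heat pump, COP_HP = T_H/(T_H − T_C) = 292.15/8.15 = 35.8466.
W = Q_H/COP_HP = 7150/35.8466 = 199.5 J.

W_in ≈ 199.5 J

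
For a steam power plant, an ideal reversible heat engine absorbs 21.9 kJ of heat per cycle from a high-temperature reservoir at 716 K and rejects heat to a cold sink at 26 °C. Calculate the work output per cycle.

W ≈ 12.75 kJ

T_C = 26 °C → 26 + 273.15 = 299.15 K.
The Carnot efficiency is η = 1 − T_C/T_H = 1 − 299.15/716.00 = 0.5822.
W = η·Q_H = 0.5822 × 21.9 = 12.75 kJ.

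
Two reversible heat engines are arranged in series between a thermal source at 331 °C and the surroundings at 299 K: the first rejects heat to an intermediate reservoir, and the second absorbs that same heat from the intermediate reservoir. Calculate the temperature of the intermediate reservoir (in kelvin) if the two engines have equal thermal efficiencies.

T_H = 331 °C → 331 + 273.15 = 604.15 K.
Equal efficiencies require 1 − T_m/T_H = 1 − T_C/T_m, i.e. T_m/T_H = T_C/T_m, so T_m = √(T_H·T_C) = √(604.15 × 299.00) = 425 K.

T_m ≈ 425 K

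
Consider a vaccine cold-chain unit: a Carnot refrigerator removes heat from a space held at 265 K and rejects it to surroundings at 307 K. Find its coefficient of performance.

COP_R ≈ 6.310

Carnot COP: COP_R = T_C/(T_H − T_C) = 265.00/(307.00 − 265.00) = 6.310.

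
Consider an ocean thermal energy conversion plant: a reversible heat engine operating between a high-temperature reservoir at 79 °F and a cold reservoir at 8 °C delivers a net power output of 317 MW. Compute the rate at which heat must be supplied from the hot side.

T_H = 79 °F → (79 − 32) × 5/9 = 26.11 °C = 299.26 K.
T_C = 8 °C → 8 + 273.15 = 281.15 K.
For a reversible engine, η = 1 − T_C/T_H = 1 − 281.15/299.26 = 0.0605.
Q_H = W/η = 317/0.0605 = 5238 MW.

Q̇_H ≈ 5238 MW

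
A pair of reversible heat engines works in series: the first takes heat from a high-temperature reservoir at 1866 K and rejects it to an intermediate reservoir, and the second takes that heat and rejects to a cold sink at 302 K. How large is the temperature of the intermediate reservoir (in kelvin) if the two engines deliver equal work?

For reversible stages Q_m = Q_H·(T_m/T_H). Setting W₁ = Q_H(1 − T_m/T_H) equal to W₂ = Q_m(1 − T_C/T_m) = Q_H·(T_m − T_C)/T_H gives T_H − T_m = T_m − T_C, so T_m = (T_H + T_C)/2 = (1866.00 + 302.00)/2 = 1084 K.

T_m ≈ 1084 K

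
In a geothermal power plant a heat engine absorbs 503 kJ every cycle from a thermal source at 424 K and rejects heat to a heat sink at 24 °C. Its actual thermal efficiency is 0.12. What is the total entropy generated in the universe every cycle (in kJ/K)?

T_C = 24 °C → 24 + 273.15 = 297.15 K.
W = η·Q_H = 0.12 × 503 = 60.36 kJ, so Q_C = Q_H − W = 442.6 kJ.
Reservoir entropy changes: ΔS_H = −Q_H/T_H = −503/424.00 = -1.186 kJ/K and ΔS_C = +Q_C/T_C = 442.6/297.15 = 1.490 kJ/K.
ΔS_univ = −Q_H/T_H + Q_C/T_C = 0.303 kJ/K (> 0, since η = 0.12 < η_Carnot = 0.299).

ΔS_univ ≈ 0.303 kJ/K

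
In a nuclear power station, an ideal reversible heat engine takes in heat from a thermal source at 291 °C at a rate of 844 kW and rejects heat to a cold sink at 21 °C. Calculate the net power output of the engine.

Ẇ ≈ 404 kW

T_H = 291 °C → 291 + 273.15 = 564.15 K.
T_C = 21 °C → 21 + 273.15 = 294.15 K.
The Carnot efficiency is η = 1 − T_C/T_H = 1 − 294.15/564.15 = 0.4786.
W = η·Q_H = 0.4786 × 844 = 404 kW.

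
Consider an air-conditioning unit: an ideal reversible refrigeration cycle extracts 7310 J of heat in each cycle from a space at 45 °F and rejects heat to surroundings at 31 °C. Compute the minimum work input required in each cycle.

W_in ≈ 620 J

T_H = 31 °C → 31 + 273.15 = 304.15 K.
T_C = 45 °F → (45 − 32) × 5/9 = 7.22 °C = 280.37 K.
For a reversible refrigerator, COP_R = T_C/(T_H − T_C) = 280.37/23.78 = 11.7914.
W = Q_C/COP_R = 7310/11.7914 = 620 J.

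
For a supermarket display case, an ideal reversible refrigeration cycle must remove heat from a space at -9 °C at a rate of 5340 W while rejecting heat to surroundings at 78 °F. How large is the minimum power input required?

T_H = 78 °F → (78 − 32) × 5/9 = 25.56 °C = 298.71 K.
T_C = -9 °C → -9 + 273.15 = 264.15 K.
Carnot COP: COP_R = T_C/(T_H − T_C) = 264.15/34.56 = 7.6442.
W = Q_C/COP_R = 5340/7.6442 = 698.6 W.

Ẇ_in ≈ 698.6 W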